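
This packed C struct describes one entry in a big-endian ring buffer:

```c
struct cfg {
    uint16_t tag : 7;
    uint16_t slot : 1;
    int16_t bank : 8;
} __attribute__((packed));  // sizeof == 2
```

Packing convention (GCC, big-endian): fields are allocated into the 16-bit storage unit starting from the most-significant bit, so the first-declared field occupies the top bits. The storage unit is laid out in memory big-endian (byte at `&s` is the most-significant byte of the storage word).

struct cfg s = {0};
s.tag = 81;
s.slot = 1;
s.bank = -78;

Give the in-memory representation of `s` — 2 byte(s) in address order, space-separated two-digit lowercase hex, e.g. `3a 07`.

tag (7b) val=81 bits=0x51 at bit 9: 0xa200
slot (1b) val=1 bits=0x1 at bit 8: 0xa300
bank (8b) val=-78 bits=0xb2 at bit 0: 0xa3b2
word = 0xa3b2 → big-endian bytes:
  [0]=0xa3  [1]=0xb2

a3 b2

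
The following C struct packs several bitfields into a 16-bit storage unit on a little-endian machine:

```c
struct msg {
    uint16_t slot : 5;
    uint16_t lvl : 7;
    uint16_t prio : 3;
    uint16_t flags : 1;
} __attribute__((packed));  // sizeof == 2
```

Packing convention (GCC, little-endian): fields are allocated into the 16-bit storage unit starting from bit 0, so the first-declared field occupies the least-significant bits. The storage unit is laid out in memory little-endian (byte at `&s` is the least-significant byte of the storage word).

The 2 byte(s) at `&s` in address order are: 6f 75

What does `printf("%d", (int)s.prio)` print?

7

[0]=0x6f [1]=0x75 (little-endian) → word 0x756f
slot:5 @ bit 0 → (0x756f>>0)&0x1f = 0xf
lvl:7 @ bit 5 → (0x756f>>5)&0x7f = 0x2b
prio:3 @ bit 12 → (0x756f>>12)&0x7 = 0x7  ←
flags:1 @ bit 15 → (0x756f>>15)&0x1 = 0x0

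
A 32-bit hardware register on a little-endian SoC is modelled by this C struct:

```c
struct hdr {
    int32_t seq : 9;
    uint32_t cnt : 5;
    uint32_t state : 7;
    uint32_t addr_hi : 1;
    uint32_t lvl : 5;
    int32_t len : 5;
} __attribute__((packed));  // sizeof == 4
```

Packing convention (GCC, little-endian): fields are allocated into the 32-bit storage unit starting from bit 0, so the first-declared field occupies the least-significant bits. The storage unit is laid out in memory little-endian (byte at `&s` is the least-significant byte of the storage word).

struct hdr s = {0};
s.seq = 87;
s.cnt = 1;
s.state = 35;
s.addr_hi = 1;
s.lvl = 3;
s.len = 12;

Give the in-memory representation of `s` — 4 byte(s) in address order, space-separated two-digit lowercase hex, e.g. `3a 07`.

57 c2 e8 60

[0+:9] seq=87 & 0x1ff = 0x57; word=0x00000057
[9+:5] cnt=1 & 0x1f = 0x1; word=0x00000257
[14+:7] state=35 & 0x7f = 0x23; word=0x0008c257
[21+:1] addr_hi=1 & 0x1 = 0x1; word=0x0028c257
[22+:5] lvl=3 & 0x1f = 0x3; word=0x00e8c257
[27+:5] len=12 & 0x1f = 0xc; word=0x60e8c257
word = 0x60e8c257 → little-endian bytes:
  [0]=0x57  [1]=0xc2  [2]=0xe8  [3]=0x60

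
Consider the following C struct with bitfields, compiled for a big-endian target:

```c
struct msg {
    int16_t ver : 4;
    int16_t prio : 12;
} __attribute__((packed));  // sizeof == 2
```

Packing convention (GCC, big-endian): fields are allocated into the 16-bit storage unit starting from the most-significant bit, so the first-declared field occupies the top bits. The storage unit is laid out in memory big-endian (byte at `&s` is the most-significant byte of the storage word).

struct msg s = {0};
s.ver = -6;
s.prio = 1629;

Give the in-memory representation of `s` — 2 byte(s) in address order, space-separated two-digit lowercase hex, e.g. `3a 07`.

a6 5d

ver (4b) val=-6 bits=0xa at bit 12: 0xa000
prio (12b) val=1629 bits=0x65d at bit 0: 0xa65d
word = 0xa65d → big-endian bytes:
  [0]=0xa6  [1]=0x5d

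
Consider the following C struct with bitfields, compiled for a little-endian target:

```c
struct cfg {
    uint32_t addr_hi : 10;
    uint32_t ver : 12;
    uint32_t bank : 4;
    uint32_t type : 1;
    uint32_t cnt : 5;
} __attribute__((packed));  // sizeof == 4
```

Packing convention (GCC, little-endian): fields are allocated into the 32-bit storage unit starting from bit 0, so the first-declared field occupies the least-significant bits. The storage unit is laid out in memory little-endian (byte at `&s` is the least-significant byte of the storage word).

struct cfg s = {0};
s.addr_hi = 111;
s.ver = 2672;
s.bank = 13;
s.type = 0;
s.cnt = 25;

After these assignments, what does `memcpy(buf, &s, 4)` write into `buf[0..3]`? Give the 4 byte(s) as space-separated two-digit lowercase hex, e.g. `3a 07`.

6f c0 69 cb

addr_hi (10b) val=111 bits=0x6f at bit 0: 0x0000006f
ver (12b) val=2672 bits=0xa70 at bit 10: 0x0029c06f
bank (4b) val=13 bits=0xd at bit 22: 0x0369c06f
type (1b) val=0 bits=0x0 at bit 26: 0x0369c06f
cnt (5b) val=25 bits=0x19 at bit 27: 0xcb69c06f
word = 0xcb69c06f → little-endian bytes:
  [0]=0x6f  [1]=0xc0  [2]=0x69  [3]=0xcb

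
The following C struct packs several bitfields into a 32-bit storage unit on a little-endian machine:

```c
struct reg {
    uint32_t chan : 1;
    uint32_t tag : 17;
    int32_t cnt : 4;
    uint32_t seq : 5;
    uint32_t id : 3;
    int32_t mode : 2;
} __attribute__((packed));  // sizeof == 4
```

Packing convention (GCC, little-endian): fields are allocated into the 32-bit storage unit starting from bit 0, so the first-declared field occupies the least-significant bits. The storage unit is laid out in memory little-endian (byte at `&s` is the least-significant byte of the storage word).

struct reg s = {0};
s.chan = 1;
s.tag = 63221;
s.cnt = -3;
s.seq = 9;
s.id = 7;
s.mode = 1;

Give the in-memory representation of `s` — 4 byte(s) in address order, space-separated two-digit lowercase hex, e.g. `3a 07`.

eb ed 75 7a

chan:1 = 1 → 0x1 << 0 → word 0x00000001
tag:17 = 63221 → 0xf6f5 << 1 → word 0x0001edeb
cnt:4 = -3 → 0xd << 18 → word 0x0035edeb
seq:5 = 9 → 0x9 << 22 → word 0x0275edeb
id:3 = 7 → 0x7 << 27 → word 0x3a75edeb
mode:2 = 1 → 0x1 << 30 → word 0x7a75edeb
word = 0x7a75edeb → little-endian bytes:
  [0]=0xeb  [1]=0xed  [2]=0x75  [3]=0x7a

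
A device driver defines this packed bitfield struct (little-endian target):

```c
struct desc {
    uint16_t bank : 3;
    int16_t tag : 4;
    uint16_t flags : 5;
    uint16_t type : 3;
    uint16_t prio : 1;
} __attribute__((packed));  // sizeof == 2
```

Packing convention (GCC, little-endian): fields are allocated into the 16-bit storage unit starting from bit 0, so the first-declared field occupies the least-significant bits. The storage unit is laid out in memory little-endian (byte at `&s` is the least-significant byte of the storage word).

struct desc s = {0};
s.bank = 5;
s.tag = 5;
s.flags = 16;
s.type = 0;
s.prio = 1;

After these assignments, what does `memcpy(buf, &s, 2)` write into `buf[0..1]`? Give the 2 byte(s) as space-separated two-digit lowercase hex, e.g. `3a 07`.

2d 88

bank (3b) val=5 bits=0x5 at bit 0: 0x0005
tag (4b) val=5 bits=0x5 at bit 3: 0x002d
flags (5b) val=16 bits=0x10 at bit 7: 0x082d
type (3b) val=0 bits=0x0 at bit 12: 0x082d
prio (1b) val=1 bits=0x1 at bit 15: 0x882d
word = 0x882d → little-endian bytes:
  [0]=0x2d  [1]=0x88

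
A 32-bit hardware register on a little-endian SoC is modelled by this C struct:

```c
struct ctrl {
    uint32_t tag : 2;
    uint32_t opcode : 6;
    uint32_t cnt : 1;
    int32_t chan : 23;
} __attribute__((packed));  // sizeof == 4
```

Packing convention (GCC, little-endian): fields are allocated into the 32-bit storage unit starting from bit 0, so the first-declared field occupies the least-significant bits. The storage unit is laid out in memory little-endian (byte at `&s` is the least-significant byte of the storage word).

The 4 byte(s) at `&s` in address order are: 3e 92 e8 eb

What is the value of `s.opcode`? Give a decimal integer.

15

[0]=0x3e [1]=0x92 [2]=0xe8 [3]=0xeb (little-endian) → word 0xebe8923e
tag:2 @ bit 0 → (0xebe8923e>>0)&0x3 = 0x2
opcode:6 @ bit 2 → (0xebe8923e>>2)&0x3f = 0xf  ←
cnt:1 @ bit 8 → (0xebe8923e>>8)&0x1 = 0x0
chan:23 @ bit 9 → (0xebe8923e>>9)&0x7fffff = 0x75f449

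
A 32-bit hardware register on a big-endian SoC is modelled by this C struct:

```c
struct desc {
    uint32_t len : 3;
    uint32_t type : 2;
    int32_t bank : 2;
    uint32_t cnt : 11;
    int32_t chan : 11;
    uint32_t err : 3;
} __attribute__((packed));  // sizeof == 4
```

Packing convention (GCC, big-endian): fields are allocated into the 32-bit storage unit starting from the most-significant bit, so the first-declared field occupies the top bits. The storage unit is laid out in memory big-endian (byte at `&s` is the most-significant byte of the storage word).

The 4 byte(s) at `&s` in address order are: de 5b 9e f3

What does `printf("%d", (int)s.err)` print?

[0]=0xde [1]=0x5b [2]=0x9e [3]=0xf3 (big-endian) → word 0xde5b9ef3
len [29+:3] = (word>>29) & 0x7 = 6
type [27+:2] = (word>>27) & 0x3 = 3
bank [25+:2] = (word>>25) & 0x3 = 3
cnt [14+:11] = (word>>14) & 0x7ff = 366
chan [3+:11] = (word>>3) & 0x7ff = 990
err [0+:3] = (word>>0) & 0x7 = 3  ←

3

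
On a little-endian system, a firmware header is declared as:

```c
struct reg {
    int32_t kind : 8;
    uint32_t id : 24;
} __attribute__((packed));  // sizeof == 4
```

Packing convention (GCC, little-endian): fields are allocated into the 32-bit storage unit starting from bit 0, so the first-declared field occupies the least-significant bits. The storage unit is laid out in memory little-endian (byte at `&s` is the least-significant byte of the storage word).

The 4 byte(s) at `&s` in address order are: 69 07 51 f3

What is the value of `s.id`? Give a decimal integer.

[0]=0x69 [1]=0x07 [2]=0x51 [3]=0xf3 (little-endian) → word 0xf3510769
kind:8 @ bit 0 → (0xf3510769>>0)&0xff = 0x69
id:24 @ bit 8 → (0xf3510769>>8)&0xffffff = 0xf35107  ←

15945991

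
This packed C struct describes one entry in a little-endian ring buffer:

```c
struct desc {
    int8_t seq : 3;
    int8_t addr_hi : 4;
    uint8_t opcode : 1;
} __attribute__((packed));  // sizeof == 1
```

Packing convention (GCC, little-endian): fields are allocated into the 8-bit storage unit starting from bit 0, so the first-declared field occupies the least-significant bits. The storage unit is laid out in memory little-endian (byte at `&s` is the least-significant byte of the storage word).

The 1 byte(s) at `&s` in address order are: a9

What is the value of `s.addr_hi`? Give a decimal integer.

5

[0]=0xa9 (little-endian) → word 0xa9
seq [0+:3] = (word>>0) & 0x7 = 1
addr_hi [3+:4] = (word>>3) & 0xf = 5  ←
opcode [7+:1] = (word>>7) & 0x1 = 1
addr_hi signed 4b, MSB=0: value = 5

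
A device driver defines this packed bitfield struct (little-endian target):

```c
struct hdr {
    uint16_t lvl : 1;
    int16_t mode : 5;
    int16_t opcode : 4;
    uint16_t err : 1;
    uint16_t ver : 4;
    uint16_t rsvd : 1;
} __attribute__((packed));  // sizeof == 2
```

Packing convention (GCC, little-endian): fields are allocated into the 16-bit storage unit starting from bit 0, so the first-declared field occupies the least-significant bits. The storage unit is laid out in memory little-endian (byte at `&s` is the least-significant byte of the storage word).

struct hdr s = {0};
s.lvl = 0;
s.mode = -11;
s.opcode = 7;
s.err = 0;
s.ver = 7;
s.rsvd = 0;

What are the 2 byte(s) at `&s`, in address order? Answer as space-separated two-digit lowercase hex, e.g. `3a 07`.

[0+:1] lvl=0 & 0x1 = 0x0; word=0x0000
[1+:5] mode=-11 & 0x1f = 0x15; word=0x002a
[6+:4] opcode=7 & 0xf = 0x7; word=0x01ea
[10+:1] err=0 & 0x1 = 0x0; word=0x01ea
[11+:4] ver=7 & 0xf = 0x7; word=0x39ea
[15+:1] rsvd=0 & 0x1 = 0x0; word=0x39ea
word = 0x39ea → little-endian bytes:
  [0]=0xea  [1]=0x39

ea 39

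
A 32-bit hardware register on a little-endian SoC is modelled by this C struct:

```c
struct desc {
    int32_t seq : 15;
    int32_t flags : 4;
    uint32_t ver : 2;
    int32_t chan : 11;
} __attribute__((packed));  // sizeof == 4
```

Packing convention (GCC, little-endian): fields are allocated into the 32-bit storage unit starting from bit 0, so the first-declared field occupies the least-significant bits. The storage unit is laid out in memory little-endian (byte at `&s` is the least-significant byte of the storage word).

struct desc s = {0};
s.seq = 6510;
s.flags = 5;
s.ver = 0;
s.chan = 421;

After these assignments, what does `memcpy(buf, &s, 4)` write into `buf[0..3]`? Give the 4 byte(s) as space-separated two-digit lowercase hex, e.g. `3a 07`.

6e 99 a2 34

seq:15 = 6510 → 0x196e << 0 → word 0x0000196e
flags:4 = 5 → 0x5 << 15 → word 0x0002996e
ver:2 = 0 → 0x0 << 19 → word 0x0002996e
chan:11 = 421 → 0x1a5 << 21 → word 0x34a2996e
word = 0x34a2996e → little-endian bytes:
  [0]=0x6e  [1]=0x99  [2]=0xa2  [3]=0x34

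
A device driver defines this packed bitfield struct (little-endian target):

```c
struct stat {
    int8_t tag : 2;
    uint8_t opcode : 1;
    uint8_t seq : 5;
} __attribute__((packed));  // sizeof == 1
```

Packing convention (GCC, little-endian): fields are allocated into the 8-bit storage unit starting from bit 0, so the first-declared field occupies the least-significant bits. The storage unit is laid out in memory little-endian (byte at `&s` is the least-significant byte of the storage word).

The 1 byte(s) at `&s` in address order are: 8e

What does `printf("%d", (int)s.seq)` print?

[0]=0x8e (little-endian) → word 0x8e
tag [0+:2] = (word>>0) & 0x3 = 2
opcode [2+:1] = (word>>2) & 0x1 = 1
seq [3+:5] = (word>>3) & 0x1f = 17  ←

17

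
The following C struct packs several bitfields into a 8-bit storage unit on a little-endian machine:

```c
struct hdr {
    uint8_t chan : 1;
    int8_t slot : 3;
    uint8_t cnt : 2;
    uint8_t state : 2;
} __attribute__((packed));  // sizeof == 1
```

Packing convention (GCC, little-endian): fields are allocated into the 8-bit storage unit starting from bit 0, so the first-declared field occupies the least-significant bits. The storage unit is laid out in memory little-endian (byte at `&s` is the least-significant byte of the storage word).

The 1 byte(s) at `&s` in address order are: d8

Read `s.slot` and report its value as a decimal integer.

[0]=0xd8 (little-endian) → word 0xd8
chan:1 @ bit 0 → (0xd8>>0)&0x1 = 0x0
slot:3 @ bit 1 → (0xd8>>1)&0x7 = 0x4  ←
cnt:2 @ bit 4 → (0xd8>>4)&0x3 = 0x1
state:2 @ bit 6 → (0xd8>>6)&0x3 = 0x3
slot signed 3b, MSB=1: 4 - 8 = -4

-4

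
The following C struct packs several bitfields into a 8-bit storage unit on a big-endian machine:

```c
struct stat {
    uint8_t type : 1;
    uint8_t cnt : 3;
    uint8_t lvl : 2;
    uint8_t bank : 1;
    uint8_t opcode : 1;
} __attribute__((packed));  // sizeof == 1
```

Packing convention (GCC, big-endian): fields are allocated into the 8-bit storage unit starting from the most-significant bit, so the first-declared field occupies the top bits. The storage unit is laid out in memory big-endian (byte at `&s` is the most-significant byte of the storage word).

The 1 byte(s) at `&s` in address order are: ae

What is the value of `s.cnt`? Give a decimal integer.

[0]=0xae (big-endian) → word 0xae
type [7+:1] = (word>>7) & 0x1 = 1
cnt [4+:3] = (word>>4) & 0x7 = 2  ←
lvl [2+:2] = (word>>2) & 0x3 = 3
bank [1+:1] = (word>>1) & 0x1 = 1
opcode [0+:1] = (word>>0) & 0x1 = 0

2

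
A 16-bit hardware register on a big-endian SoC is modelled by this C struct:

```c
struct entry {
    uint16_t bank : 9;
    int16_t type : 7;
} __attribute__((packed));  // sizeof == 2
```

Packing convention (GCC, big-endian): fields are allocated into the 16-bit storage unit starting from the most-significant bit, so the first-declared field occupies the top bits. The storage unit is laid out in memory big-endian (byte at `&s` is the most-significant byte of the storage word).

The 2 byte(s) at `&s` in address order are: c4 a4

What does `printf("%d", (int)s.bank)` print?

393

[0]=0xc4 [1]=0xa4 (big-endian) → word 0xc4a4
bank:9 @ bit 7 → (0xc4a4>>7)&0x1ff = 0x189  ←
type:7 @ bit 0 → (0xc4a4>>0)&0x7f = 0x24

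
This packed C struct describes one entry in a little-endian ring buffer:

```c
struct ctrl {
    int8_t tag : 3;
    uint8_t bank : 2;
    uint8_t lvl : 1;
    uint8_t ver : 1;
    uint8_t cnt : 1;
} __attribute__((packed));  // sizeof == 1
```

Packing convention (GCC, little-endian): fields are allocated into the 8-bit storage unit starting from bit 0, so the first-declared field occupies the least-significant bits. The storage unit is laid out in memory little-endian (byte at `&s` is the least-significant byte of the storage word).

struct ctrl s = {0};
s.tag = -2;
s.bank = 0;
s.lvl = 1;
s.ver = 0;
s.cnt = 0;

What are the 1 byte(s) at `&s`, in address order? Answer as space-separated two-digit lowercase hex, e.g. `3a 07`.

26

[0+:3] tag=-2 & 0x7 = 0x6; word=0x06
[3+:2] bank=0 & 0x3 = 0x0; word=0x06
[5+:1] lvl=1 & 0x1 = 0x1; word=0x26
[6+:1] ver=0 & 0x1 = 0x0; word=0x26
[7+:1] cnt=0 & 0x1 = 0x0; word=0x26
word = 0x26 → little-endian bytes:
  [0]=0x26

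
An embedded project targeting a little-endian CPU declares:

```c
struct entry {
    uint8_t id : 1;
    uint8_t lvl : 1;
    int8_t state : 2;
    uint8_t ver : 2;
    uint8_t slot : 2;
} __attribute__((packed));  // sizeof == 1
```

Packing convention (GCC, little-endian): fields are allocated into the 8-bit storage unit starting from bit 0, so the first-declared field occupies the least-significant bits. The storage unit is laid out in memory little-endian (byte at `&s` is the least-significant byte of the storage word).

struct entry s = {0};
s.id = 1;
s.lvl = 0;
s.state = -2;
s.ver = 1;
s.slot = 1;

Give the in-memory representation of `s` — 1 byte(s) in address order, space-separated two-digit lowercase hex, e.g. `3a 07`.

59

id:1 = 1 → 0x1 << 0 → word 0x01
lvl:1 = 0 → 0x0 << 1 → word 0x01
state:2 = -2 → 0x2 << 2 → word 0x09
ver:2 = 1 → 0x1 << 4 → word 0x19
slot:2 = 1 → 0x1 << 6 → word 0x59
word = 0x59 → little-endian bytes:
  [0]=0x59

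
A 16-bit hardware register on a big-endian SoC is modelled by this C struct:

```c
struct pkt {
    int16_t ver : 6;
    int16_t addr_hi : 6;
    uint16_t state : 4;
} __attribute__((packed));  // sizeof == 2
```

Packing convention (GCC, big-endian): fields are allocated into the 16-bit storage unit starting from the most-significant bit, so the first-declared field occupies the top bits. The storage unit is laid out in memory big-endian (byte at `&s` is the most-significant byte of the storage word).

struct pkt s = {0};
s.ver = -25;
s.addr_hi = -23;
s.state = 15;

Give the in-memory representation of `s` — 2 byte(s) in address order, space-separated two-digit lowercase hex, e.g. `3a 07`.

9e 9f

ver (6b) val=-25 bits=0x27 at bit 10: 0x9c00
addr_hi (6b) val=-23 bits=0x29 at bit 4: 0x9e90
state (4b) val=15 bits=0xf at bit 0: 0x9e9f
word = 0x9e9f → big-endian bytes:
  [0]=0x9e  [1]=0x9f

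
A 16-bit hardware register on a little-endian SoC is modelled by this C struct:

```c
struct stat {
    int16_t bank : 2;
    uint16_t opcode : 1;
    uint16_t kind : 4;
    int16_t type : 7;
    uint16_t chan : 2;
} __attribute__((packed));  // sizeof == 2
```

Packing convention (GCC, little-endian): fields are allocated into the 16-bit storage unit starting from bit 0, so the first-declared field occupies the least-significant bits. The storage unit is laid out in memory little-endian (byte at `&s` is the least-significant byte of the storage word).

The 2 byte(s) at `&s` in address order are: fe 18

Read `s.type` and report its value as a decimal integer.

49

[0]=0xfe [1]=0x18 (little-endian) → word 0x18fe
bank [0+:2] = (word>>0) & 0x3 = 2
opcode [2+:1] = (word>>2) & 0x1 = 1
kind [3+:4] = (word>>3) & 0xf = 15
type [7+:7] = (word>>7) & 0x7f = 49  ←
chan [14+:2] = (word>>14) & 0x3 = 0
type signed 7b, MSB=0: value = 49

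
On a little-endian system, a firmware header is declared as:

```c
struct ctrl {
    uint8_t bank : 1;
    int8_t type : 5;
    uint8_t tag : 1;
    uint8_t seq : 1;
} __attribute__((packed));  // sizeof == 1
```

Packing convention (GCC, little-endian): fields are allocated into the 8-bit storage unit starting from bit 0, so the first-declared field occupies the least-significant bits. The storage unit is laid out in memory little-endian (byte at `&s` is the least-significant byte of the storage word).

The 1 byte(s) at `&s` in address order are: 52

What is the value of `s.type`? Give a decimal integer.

9

[0]=0x52 (little-endian) → word 0x52
bank:1 @ bit 0 → (0x52>>0)&0x1 = 0x0
type:5 @ bit 1 → (0x52>>1)&0x1f = 0x9  ←
tag:1 @ bit 6 → (0x52>>6)&0x1 = 0x1
seq:1 @ bit 7 → (0x52>>7)&0x1 = 0x0
type signed 5b, MSB=0: value = 9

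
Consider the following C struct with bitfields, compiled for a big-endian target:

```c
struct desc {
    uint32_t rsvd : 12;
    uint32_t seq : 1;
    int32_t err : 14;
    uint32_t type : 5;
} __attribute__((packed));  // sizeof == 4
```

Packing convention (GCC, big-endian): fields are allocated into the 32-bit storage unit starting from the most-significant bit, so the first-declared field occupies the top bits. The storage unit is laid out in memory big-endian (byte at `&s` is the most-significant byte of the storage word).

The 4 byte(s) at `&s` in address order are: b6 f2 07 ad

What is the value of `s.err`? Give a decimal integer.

4157

[0]=0xb6 [1]=0xf2 [2]=0x07 [3]=0xad (big-endian) → word 0xb6f207ad
rsvd [20+:12] = (word>>20) & 0xfff = 2927
seq [19+:1] = (word>>19) & 0x1 = 0
err [5+:14] = (word>>5) & 0x3fff = 4157  ←
type [0+:5] = (word>>0) & 0x1f = 13
err signed 14b, MSB=0: value = 4157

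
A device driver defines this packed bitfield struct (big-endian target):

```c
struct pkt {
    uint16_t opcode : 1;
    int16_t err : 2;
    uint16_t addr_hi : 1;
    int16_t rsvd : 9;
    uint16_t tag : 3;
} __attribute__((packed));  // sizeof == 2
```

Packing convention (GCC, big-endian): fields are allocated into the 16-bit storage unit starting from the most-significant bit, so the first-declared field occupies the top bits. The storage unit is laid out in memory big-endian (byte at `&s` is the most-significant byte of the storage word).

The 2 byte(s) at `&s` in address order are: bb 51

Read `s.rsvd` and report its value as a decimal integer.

[0]=0xbb [1]=0x51 (big-endian) → word 0xbb51
opcode [15+:1] = (word>>15) & 0x1 = 1
err [13+:2] = (word>>13) & 0x3 = 1
addr_hi [12+:1] = (word>>12) & 0x1 = 1
rsvd [3+:9] = (word>>3) & 0x1ff = 362  ←
tag [0+:3] = (word>>0) & 0x7 = 1
rsvd signed 9b, MSB=1: 362 - 512 = -150

-150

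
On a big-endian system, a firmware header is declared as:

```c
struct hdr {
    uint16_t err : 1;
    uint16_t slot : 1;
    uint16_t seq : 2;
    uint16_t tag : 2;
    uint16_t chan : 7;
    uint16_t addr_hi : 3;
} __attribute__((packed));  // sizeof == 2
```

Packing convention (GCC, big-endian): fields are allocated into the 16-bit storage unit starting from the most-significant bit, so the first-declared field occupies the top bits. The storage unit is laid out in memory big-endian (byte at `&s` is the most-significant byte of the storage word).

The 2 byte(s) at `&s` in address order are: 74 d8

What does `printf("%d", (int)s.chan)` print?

27

[0]=0x74 [1]=0xd8 (big-endian) → word 0x74d8
err [15+:1] = (word>>15) & 0x1 = 0
slot [14+:1] = (word>>14) & 0x1 = 1
seq [12+:2] = (word>>12) & 0x3 = 3
tag [10+:2] = (word>>10) & 0x3 = 1
chan [3+:7] = (word>>3) & 0x7f = 27  ←
addr_hi [0+:3] = (word>>0) & 0x7 = 0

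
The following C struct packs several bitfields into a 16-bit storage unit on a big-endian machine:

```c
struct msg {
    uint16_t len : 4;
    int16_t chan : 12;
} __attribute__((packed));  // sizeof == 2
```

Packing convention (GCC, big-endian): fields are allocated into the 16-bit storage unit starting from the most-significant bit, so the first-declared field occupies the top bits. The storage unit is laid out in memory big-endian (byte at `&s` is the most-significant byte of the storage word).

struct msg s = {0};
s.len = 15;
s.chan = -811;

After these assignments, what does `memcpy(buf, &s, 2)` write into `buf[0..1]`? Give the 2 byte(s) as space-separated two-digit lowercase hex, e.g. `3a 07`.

len:4 = 15 → 0xf << 12 → word 0xf000
chan:12 = -811 → 0xcd5 << 0 → word 0xfcd5
word = 0xfcd5 → big-endian bytes:
  [0]=0xfc  [1]=0xd5

fc d5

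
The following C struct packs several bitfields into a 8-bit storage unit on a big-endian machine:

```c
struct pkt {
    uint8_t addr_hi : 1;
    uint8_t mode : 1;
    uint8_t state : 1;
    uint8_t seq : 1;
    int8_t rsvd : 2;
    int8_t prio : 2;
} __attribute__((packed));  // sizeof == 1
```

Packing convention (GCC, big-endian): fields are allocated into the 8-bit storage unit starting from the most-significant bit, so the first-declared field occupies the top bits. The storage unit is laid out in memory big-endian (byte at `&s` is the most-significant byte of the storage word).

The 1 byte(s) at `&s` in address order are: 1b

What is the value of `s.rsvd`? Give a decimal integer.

-2

[0]=0x1b (big-endian) → word 0x1b
addr_hi [7+:1] = (word>>7) & 0x1 = 0
mode [6+:1] = (word>>6) & 0x1 = 0
state [5+:1] = (word>>5) & 0x1 = 0
seq [4+:1] = (word>>4) & 0x1 = 1
rsvd [2+:2] = (word>>2) & 0x3 = 2  ←
prio [0+:2] = (word>>0) & 0x3 = 3
rsvd signed 2b, MSB=1: 2 - 4 = -2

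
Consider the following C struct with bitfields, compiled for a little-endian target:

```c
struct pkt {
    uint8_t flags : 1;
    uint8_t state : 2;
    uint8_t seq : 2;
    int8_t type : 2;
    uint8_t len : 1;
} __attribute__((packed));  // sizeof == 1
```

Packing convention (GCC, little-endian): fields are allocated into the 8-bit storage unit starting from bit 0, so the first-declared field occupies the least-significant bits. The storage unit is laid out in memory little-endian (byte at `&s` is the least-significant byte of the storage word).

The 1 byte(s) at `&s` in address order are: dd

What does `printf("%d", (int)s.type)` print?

[0]=0xdd (little-endian) → word 0xdd
flags:1 @ bit 0 → (0xdd>>0)&0x1 = 0x1
state:2 @ bit 1 → (0xdd>>1)&0x3 = 0x2
seq:2 @ bit 3 → (0xdd>>3)&0x3 = 0x3
type:2 @ bit 5 → (0xdd>>5)&0x3 = 0x2  ←
len:1 @ bit 7 → (0xdd>>7)&0x1 = 0x1
type signed 2b, MSB=1: 2 - 4 = -2

-2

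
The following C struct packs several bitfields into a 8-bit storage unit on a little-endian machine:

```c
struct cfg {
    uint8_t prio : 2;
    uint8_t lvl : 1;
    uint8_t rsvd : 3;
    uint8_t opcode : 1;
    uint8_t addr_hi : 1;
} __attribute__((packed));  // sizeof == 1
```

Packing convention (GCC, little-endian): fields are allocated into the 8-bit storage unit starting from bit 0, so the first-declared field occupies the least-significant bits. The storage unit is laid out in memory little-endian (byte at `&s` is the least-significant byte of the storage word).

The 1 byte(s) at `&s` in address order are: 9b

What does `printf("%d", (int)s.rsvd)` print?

[0]=0x9b (little-endian) → word 0x9b
prio [0+:2] = (word>>0) & 0x3 = 3
lvl [2+:1] = (word>>2) & 0x1 = 0
rsvd [3+:3] = (word>>3) & 0x7 = 3  ←
opcode [6+:1] = (word>>6) & 0x1 = 0
addr_hi [7+:1] = (word>>7) & 0x1 = 1

3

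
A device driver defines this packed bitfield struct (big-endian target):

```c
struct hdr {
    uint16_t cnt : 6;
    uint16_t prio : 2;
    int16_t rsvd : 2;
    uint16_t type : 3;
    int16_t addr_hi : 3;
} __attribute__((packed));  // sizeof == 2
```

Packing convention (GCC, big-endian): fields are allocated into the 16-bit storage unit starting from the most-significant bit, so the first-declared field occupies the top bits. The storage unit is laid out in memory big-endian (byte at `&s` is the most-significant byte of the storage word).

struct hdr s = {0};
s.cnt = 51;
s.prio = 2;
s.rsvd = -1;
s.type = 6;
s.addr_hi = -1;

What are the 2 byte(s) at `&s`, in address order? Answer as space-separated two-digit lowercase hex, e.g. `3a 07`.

[10+:6] cnt=51 & 0x3f = 0x33; word=0xcc00
[8+:2] prio=2 & 0x3 = 0x2; word=0xce00
[6+:2] rsvd=-1 & 0x3 = 0x3; word=0xcec0
[3+:3] type=6 & 0x7 = 0x6; word=0xcef0
[0+:3] addr_hi=-1 & 0x7 = 0x7; word=0xcef7
word = 0xcef7 → big-endian bytes:
  [0]=0xce  [1]=0xf7

ce f7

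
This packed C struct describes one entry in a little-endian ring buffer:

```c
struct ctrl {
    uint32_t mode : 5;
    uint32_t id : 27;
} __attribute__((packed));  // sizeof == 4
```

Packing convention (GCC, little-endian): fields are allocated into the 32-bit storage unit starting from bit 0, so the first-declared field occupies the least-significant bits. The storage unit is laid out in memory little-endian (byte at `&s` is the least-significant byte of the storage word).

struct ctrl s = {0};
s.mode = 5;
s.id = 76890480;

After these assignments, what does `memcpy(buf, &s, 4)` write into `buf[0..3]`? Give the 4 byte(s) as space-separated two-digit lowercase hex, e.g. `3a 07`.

mode (5b) val=5 bits=0x5 at bit 0: 0x00000005
id (27b) val=76890480 bits=0x4954170 at bit 5: 0x92a82e05
word = 0x92a82e05 → little-endian bytes:
  [0]=0x05  [1]=0x2e  [2]=0xa8  [3]=0x92

05 2e a8 92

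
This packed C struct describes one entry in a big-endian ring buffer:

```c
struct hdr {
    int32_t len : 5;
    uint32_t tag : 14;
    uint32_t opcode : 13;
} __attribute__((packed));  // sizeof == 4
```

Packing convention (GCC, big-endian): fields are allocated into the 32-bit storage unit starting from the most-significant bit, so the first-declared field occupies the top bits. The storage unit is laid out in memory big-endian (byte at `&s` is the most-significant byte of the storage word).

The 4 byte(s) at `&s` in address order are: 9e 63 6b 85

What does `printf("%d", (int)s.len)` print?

-13

[0]=0x9e [1]=0x63 [2]=0x6b [3]=0x85 (big-endian) → word 0x9e636b85
len:5 @ bit 27 → (0x9e636b85>>27)&0x1f = 0x13  ←
tag:14 @ bit 13 → (0x9e636b85>>13)&0x3fff = 0x331b
opcode:13 @ bit 0 → (0x9e636b85>>0)&0x1fff = 0xb85
len signed 5b, MSB=1: 19 - 32 = -13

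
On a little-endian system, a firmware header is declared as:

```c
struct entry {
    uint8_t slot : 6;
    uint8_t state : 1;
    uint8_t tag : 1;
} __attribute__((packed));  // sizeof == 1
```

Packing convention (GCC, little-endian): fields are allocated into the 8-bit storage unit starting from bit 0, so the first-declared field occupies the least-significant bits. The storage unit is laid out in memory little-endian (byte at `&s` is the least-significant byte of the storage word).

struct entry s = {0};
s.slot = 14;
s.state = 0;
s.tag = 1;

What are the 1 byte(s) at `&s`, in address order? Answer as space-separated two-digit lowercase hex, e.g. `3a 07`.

8e

slot:6 = 14 → 0xe << 0 → word 0x0e
state:1 = 0 → 0x0 << 6 → word 0x0e
tag:1 = 1 → 0x1 << 7 → word 0x8e
word = 0x8e → little-endian bytes:
  [0]=0x8e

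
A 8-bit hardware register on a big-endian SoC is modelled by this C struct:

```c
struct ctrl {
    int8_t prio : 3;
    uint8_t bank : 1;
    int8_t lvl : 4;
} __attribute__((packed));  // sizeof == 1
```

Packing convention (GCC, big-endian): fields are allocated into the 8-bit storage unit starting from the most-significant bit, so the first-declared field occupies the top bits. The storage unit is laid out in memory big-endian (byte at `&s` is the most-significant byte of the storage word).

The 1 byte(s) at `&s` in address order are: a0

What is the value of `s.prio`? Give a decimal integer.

[0]=0xa0 (big-endian) → word 0xa0
prio:3 @ bit 5 → (0xa0>>5)&0x7 = 0x5  ←
bank:1 @ bit 4 → (0xa0>>4)&0x1 = 0x0
lvl:4 @ bit 0 → (0xa0>>0)&0xf = 0x0
prio signed 3b, MSB=1: 5 - 8 = -3

-3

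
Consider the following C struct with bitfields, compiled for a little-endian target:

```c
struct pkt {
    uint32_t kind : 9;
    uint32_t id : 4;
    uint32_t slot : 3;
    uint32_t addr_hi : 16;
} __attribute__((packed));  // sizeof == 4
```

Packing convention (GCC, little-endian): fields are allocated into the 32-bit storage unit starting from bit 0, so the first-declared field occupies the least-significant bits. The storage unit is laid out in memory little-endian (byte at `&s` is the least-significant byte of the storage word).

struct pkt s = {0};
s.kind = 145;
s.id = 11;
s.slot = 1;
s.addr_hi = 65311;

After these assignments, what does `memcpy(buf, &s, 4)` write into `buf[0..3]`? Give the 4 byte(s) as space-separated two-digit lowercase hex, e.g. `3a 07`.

91 36 1f ff

kind:9 = 145 → 0x91 << 0 → word 0x00000091
id:4 = 11 → 0xb << 9 → word 0x00001691
slot:3 = 1 → 0x1 << 13 → word 0x00003691
addr_hi:16 = 65311 → 0xff1f << 16 → word 0xff1f3691
word = 0xff1f3691 → little-endian bytes:
  [0]=0x91  [1]=0x36  [2]=0x1f  [3]=0xff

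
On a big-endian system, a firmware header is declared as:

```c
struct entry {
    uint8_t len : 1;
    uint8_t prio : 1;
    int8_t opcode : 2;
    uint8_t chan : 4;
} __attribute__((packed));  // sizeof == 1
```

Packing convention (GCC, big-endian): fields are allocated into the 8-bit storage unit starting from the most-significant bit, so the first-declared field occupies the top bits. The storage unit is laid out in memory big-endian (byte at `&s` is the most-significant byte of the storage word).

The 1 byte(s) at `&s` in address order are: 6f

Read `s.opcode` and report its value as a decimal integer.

-2

[0]=0x6f (big-endian) → word 0x6f
len [7+:1] = (word>>7) & 0x1 = 0
prio [6+:1] = (word>>6) & 0x1 = 1
opcode [4+:2] = (word>>4) & 0x3 = 2  ←
chan [0+:4] = (word>>0) & 0xf = 15
opcode signed 2b, MSB=1: 2 - 4 = -2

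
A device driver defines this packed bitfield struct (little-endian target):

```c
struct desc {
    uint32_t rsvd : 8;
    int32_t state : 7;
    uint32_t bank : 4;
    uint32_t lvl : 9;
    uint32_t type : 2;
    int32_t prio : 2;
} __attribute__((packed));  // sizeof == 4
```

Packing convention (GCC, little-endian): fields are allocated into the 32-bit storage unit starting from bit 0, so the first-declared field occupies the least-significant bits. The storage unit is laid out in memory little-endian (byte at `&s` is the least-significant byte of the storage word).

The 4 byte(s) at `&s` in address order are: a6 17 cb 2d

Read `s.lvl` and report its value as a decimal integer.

441

[0]=0xa6 [1]=0x17 [2]=0xcb [3]=0x2d (little-endian) → word 0x2dcb17a6
rsvd:8 @ bit 0 → (0x2dcb17a6>>0)&0xff = 0xa6
state:7 @ bit 8 → (0x2dcb17a6>>8)&0x7f = 0x17
bank:4 @ bit 15 → (0x2dcb17a6>>15)&0xf = 0x6
lvl:9 @ bit 19 → (0x2dcb17a6>>19)&0x1ff = 0x1b9  ←
type:2 @ bit 28 → (0x2dcb17a6>>28)&0x3 = 0x2
prio:2 @ bit 30 → (0x2dcb17a6>>30)&0x3 = 0x0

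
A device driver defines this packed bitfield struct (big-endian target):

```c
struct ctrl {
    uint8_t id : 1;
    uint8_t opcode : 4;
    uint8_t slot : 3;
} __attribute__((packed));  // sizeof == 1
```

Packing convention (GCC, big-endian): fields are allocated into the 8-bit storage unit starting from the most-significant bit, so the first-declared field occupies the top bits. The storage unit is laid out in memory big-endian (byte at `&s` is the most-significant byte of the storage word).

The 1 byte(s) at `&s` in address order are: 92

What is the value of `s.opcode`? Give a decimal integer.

[0]=0x92 (big-endian) → word 0x92
id:1 @ bit 7 → (0x92>>7)&0x1 = 0x1
opcode:4 @ bit 3 → (0x92>>3)&0xf = 0x2  ←
slot:3 @ bit 0 → (0x92>>0)&0x7 = 0x2

2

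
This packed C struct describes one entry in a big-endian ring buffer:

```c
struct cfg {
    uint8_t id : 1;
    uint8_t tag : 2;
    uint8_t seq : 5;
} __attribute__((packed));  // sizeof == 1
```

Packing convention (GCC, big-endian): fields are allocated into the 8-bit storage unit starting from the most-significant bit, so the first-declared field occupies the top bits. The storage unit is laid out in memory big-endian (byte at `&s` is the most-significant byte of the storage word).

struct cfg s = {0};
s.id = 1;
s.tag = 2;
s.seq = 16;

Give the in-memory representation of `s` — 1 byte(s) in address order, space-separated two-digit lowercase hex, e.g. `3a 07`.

d0

id:1 = 1 → 0x1 << 7 → word 0x80
tag:2 = 2 → 0x2 << 5 → word 0xc0
seq:5 = 16 → 0x10 << 0 → word 0xd0
word = 0xd0 → big-endian bytes:
  [0]=0xd0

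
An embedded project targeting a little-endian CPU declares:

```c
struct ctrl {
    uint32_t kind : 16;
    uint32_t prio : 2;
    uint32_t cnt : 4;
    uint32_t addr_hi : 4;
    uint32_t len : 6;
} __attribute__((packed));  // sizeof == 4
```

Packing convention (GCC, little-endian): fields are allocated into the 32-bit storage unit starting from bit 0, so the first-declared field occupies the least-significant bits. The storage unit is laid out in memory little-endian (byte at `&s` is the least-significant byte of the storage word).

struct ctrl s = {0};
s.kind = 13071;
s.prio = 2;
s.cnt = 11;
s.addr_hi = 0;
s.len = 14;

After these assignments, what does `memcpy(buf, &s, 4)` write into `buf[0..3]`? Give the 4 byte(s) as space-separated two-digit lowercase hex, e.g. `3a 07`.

0f 33 2e 38

[0+:16] kind=13071 & 0xffff = 0x330f; word=0x0000330f
[16+:2] prio=2 & 0x3 = 0x2; word=0x0002330f
[18+:4] cnt=11 & 0xf = 0xb; word=0x002e330f
[22+:4] addr_hi=0 & 0xf = 0x0; word=0x002e330f
[26+:6] len=14 & 0x3f = 0xe; word=0x382e330f
word = 0x382e330f → little-endian bytes:
  [0]=0x0f  [1]=0x33  [2]=0x2e  [3]=0x38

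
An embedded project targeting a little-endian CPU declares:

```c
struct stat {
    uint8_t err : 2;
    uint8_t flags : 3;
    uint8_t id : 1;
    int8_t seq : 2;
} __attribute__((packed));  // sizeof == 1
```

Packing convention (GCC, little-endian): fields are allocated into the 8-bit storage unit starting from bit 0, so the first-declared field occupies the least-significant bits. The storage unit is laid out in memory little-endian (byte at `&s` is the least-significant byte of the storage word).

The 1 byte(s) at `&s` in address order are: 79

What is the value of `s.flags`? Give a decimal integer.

[0]=0x79 (little-endian) → word 0x79
err:2 @ bit 0 → (0x79>>0)&0x3 = 0x1
flags:3 @ bit 2 → (0x79>>2)&0x7 = 0x6  ←
id:1 @ bit 5 → (0x79>>5)&0x1 = 0x1
seq:2 @ bit 6 → (0x79>>6)&0x3 = 0x1

6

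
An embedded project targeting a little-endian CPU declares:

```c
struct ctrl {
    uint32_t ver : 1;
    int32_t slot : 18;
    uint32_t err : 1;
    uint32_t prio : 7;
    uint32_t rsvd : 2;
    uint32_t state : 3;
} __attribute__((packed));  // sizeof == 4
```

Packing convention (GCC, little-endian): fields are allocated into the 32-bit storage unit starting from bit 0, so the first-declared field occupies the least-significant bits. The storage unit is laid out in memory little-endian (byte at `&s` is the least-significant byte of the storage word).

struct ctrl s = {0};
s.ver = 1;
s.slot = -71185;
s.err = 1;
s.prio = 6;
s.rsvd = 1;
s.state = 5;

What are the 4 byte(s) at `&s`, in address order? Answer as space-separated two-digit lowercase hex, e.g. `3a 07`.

[0+:1] ver=1 & 0x1 = 0x1; word=0x00000001
[1+:18] slot=-71185 & 0x3ffff = 0x2e9ef; word=0x0005d3df
[19+:1] err=1 & 0x1 = 0x1; word=0x000dd3df
[20+:7] prio=6 & 0x7f = 0x6; word=0x006dd3df
[27+:2] rsvd=1 & 0x3 = 0x1; word=0x086dd3df
[29+:3] state=5 & 0x7 = 0x5; word=0xa86dd3df
word = 0xa86dd3df → little-endian bytes:
  [0]=0xdf  [1]=0xd3  [2]=0x6d  [3]=0xa8

df d3 6d a8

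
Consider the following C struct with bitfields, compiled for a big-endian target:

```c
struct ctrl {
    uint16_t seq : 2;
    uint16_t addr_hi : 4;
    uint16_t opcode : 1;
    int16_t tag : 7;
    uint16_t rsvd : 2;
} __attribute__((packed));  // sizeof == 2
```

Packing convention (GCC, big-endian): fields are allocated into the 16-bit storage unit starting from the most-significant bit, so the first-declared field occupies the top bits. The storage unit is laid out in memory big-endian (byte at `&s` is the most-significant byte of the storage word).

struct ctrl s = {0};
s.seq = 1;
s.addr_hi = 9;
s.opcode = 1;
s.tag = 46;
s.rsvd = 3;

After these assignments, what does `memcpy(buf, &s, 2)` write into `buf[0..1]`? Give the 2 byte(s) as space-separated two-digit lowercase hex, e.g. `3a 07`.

66 bb

seq:2 = 1 → 0x1 << 14 → word 0x4000
addr_hi:4 = 9 → 0x9 << 10 → word 0x6400
opcode:1 = 1 → 0x1 << 9 → word 0x6600
tag:7 = 46 → 0x2e << 2 → word 0x66b8
rsvd:2 = 3 → 0x3 << 0 → word 0x66bb
word = 0x66bb → big-endian bytes:
  [0]=0x66  [1]=0xbb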